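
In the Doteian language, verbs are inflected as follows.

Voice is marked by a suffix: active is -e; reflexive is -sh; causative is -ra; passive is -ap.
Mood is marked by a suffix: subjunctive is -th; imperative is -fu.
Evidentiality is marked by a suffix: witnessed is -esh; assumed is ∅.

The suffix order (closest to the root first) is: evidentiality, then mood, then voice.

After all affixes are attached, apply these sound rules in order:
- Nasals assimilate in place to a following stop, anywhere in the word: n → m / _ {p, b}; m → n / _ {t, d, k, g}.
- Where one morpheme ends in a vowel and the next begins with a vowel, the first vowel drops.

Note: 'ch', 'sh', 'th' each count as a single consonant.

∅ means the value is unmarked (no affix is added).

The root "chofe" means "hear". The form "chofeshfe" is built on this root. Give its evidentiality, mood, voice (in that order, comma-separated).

witnessed, imperative, active

Segment: chofe-esh-fu-e.
evidentiality: -esh → witnessed.
mood: -fu → imperative.
voice: -e → active.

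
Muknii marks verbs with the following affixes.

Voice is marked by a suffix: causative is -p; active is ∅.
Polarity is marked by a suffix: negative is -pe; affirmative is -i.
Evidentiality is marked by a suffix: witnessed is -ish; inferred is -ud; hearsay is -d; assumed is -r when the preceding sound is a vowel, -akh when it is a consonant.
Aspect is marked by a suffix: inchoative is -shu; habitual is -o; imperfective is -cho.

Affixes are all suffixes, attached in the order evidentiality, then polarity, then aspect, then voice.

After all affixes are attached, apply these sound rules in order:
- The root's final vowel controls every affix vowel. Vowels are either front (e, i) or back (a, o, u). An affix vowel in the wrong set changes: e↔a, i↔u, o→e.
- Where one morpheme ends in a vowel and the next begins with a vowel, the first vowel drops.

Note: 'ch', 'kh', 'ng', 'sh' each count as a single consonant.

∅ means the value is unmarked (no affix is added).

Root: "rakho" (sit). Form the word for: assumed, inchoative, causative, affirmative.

rakhorushup

Attach evidentiality assumed -r (after vowel 'o') → rakhor.
Attach polarity affirmative -i → rakhori.
Attach aspect inchoative -shu → rakhorishu.
Attach voice causative -p → rakhorishup.
Apply vowel harmony: rakhorishup → rakhorushup.
Vowel deletion: no change.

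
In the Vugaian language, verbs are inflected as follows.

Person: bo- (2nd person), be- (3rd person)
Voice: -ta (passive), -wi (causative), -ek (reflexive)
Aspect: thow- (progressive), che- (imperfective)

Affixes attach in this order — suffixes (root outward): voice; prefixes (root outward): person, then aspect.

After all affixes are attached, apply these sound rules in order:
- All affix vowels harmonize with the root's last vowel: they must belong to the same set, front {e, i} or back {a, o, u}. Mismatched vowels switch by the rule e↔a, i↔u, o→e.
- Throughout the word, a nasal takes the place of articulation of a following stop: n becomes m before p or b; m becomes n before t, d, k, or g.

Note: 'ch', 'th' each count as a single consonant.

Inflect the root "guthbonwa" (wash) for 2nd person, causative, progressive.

thowboguthbonwawu

Attach voice causative -wi → guthbonwawi.
Attach person 2nd person bo- → boguthbonwawi.
Attach aspect progressive thow- → thowboguthbonwawi.
Apply vowel harmony: thowboguthbonwawi → thowboguthbonwawu.
Nasal assimilation: no change.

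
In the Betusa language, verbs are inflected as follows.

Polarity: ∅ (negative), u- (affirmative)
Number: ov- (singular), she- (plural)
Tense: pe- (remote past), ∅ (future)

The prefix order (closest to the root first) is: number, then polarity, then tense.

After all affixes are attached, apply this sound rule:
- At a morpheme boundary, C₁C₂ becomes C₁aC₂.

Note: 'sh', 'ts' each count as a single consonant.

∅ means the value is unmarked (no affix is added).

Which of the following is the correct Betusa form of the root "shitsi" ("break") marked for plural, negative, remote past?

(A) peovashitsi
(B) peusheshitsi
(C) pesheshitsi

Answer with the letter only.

Attach number plural she- → sheshitsi.
polarity = negative: zero marking, form stays sheshitsi.
Attach tense remote past pe- → pesheshitsi.
Epenthesis: no change.
So the correct form is pesheshitsi, option (C).
(B) peusheshitsi is wrong: it uses affirmative instead of negative for polarity.
(A) peovashitsi is wrong: it uses singular instead of plural for number.

C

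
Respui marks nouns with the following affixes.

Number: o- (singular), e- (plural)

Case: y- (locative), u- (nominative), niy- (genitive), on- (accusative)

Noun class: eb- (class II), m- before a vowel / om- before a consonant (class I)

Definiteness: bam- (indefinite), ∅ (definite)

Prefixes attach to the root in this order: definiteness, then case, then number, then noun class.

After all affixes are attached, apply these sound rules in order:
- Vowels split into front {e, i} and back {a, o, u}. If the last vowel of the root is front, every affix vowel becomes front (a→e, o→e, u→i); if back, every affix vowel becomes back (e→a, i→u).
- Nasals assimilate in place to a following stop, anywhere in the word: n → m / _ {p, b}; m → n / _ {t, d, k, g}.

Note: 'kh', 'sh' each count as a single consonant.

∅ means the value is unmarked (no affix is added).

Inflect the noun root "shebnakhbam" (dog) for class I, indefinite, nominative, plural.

Attach definiteness indefinite bam- → bamshebnakhbam.
Attach case nominative u- → ubamshebnakhbam.
Attach number plural e- → eubamshebnakhbam.
Attach noun class class I m- (before vowel 'e') → meubamshebnakhbam.
Apply vowel harmony: meubamshebnakhbam → maubamshebnakhbam.
Nasal assimilation: no change.

maubamshebnakhbam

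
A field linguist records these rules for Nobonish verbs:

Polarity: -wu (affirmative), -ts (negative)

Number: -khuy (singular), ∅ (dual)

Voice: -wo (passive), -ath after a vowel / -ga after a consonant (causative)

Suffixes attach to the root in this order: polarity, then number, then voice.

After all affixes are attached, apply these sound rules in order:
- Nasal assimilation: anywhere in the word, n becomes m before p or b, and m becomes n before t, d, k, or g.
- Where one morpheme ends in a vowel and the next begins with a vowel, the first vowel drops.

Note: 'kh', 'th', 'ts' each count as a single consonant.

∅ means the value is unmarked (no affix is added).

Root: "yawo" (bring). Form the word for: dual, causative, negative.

Attach polarity negative -ts → yawots.
number = dual: zero marking, form stays yawots.
Attach voice causative -ga (after consonant 'ts') → yawotsga.
Nasal assimilation: no change.
Vowel deletion: no change.

yawotsga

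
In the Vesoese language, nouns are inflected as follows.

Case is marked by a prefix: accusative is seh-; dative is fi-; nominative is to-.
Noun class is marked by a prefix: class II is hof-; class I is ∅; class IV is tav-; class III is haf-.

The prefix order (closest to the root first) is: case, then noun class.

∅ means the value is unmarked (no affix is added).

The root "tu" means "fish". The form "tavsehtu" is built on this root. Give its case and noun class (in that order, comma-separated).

accusative, class IV

Segment: tav-seh-tu.
case: seh- → accusative.
noun class: tav- → class IV.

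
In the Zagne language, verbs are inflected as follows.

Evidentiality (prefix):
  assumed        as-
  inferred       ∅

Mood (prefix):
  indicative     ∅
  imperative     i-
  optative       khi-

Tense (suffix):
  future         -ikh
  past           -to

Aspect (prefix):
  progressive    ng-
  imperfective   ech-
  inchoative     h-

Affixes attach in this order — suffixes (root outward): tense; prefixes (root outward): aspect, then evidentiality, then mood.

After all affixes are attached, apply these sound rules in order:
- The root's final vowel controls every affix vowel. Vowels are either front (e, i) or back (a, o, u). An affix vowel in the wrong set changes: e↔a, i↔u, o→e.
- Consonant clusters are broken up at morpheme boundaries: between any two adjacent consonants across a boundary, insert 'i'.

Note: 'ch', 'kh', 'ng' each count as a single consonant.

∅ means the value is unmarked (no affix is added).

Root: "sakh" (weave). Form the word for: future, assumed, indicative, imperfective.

asachisakhukh

Attach aspect imperfective ech- → echsakh.
Attach evidentiality assumed as- → asechsakh.
Attach tense future -ikh → asechsakhikh.
mood = indicative: zero marking, form stays asechsakhikh.
Apply vowel harmony: asechsakhikh → asachsakhukh.
Apply epenthesis: asachsakhukh → asachisakhukh.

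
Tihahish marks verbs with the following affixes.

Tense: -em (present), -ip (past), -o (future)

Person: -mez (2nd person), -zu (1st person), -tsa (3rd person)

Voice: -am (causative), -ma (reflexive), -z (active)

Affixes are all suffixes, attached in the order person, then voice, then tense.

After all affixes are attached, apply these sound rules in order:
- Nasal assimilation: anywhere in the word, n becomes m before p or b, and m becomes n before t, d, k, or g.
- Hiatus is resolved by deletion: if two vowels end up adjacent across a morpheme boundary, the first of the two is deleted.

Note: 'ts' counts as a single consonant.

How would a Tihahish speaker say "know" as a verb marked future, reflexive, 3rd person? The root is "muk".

Attach person 3rd person -tsa → muktsa.
Attach voice reflexive -ma → muktsama.
Attach tense future -o → muktsamao.
Nasal assimilation: no change.
Apply vowel deletion: muktsamao → muktsamo.

muktsamo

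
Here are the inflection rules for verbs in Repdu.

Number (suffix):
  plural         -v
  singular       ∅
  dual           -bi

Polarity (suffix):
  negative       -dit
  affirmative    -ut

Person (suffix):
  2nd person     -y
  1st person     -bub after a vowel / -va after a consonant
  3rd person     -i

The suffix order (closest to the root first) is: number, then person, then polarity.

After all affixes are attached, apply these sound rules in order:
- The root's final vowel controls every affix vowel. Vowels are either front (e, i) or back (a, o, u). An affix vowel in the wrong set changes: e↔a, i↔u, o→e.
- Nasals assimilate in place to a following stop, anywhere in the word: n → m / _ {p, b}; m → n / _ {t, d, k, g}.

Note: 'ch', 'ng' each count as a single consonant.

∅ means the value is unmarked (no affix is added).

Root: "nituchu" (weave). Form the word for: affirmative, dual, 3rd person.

Attach number dual -bi → nituchubi.
Attach person 3rd person -i → nituchubii.
Attach polarity affirmative -ut → nituchubiiut.
Apply vowel harmony: nituchubiiut → nituchubuuut.
Nasal assimilation: no change.

nituchubuuut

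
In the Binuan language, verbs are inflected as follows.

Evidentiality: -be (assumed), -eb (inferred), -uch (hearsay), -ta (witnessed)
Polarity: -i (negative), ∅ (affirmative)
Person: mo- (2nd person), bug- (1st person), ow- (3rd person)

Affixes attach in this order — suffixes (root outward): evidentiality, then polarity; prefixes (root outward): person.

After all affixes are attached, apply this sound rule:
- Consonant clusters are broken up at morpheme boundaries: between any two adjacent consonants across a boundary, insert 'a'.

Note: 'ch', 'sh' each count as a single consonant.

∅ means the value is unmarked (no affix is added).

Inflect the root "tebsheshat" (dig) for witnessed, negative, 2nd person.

Attach evidentiality witnessed -ta → tebsheshatta.
Attach polarity negative -i → tebsheshattai.
Attach person 2nd person mo- → motebsheshattai.
Apply epenthesis: motebsheshattai → motebsheshatatai.

motebsheshatatai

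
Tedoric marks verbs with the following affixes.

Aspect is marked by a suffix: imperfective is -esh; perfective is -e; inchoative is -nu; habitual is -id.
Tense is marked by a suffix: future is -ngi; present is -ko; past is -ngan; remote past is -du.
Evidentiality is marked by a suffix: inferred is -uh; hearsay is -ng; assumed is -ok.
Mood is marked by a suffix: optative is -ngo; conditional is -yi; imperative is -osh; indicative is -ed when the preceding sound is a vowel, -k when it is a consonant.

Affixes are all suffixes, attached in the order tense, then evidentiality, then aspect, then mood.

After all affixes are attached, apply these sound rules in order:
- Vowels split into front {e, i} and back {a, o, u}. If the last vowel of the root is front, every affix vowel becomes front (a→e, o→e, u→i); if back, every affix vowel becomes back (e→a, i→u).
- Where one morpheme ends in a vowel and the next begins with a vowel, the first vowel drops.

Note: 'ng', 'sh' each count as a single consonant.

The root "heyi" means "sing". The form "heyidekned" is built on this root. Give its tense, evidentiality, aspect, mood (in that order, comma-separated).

Segment: heyi-du-ok-nu-ed.
tense: -du → remote past.
evidentiality: -ok → assumed.
aspect: -nu → inchoative.
mood: -ed/k → indicative.

remote past, assumed, inchoative, indicative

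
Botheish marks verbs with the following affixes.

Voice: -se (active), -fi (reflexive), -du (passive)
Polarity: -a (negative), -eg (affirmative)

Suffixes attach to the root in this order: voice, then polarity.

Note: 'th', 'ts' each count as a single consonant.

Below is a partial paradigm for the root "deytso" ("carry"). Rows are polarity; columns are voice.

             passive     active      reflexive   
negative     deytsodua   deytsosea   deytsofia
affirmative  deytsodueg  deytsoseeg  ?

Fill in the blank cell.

deytsofieg

Attach voice reflexive -fi → deytsofi.
Attach polarity affirmative -eg → deytsofieg.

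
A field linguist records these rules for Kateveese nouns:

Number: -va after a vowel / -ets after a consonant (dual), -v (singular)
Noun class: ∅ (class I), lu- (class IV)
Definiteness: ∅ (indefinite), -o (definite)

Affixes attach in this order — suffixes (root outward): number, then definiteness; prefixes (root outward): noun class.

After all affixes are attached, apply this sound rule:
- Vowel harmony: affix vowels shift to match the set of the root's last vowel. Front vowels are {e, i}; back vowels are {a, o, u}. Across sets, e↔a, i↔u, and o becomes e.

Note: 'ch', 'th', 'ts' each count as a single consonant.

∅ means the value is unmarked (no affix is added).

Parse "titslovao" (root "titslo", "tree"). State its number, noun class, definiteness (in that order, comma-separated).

Segment: titslo-va-o.
number: -va/ets → dual.
noun class: ∅ → class I.
definiteness: -o → definite.

dual, class I, definite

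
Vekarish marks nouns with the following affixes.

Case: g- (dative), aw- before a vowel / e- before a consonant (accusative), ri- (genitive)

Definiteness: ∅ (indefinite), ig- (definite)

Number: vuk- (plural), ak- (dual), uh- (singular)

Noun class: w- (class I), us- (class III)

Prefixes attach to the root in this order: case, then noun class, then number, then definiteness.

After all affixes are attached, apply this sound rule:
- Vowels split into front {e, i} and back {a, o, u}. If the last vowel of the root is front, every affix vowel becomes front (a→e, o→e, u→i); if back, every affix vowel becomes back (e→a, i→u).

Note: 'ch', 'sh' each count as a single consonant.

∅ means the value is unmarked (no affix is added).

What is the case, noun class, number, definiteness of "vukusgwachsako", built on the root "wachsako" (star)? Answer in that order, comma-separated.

dative, class III, plural, indefinite

Segment: vuk-us-g-wachsako.
case: g- → dative.
noun class: us- → class III.
number: vuk- → plural.
definiteness: ∅ → indefinite.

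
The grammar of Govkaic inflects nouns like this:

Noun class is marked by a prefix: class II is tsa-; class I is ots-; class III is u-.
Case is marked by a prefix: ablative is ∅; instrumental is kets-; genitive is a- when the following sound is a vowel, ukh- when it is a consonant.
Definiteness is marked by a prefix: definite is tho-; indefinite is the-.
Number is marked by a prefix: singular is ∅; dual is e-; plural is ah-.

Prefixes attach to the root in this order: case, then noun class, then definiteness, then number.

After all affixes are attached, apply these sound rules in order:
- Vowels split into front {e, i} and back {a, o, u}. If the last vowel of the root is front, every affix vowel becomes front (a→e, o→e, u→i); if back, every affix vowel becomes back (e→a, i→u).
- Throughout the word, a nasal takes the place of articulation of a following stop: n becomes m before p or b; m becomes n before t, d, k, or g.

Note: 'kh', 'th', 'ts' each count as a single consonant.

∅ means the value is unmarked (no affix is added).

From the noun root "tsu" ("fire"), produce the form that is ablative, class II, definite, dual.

athotsatsu

case = ablative: zero marking, form stays tsu.
Attach noun class class II tsa- → tsatsu.
Attach definiteness definite tho- → thotsatsu.
Attach number dual e- → ethotsatsu.
Apply vowel harmony: ethotsatsu → athotsatsu.
Nasal assimilation: no change.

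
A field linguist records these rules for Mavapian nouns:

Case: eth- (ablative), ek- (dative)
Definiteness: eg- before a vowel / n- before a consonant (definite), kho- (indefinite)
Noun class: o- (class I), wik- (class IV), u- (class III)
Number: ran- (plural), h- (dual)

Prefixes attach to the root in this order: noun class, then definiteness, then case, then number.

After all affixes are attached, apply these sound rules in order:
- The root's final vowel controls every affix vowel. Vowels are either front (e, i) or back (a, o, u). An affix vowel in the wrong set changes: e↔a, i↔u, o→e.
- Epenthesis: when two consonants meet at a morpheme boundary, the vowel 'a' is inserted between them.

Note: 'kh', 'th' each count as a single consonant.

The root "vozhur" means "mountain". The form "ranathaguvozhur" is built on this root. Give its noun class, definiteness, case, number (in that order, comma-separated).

class III, definite, ablative, plural

Segment: ran-eth-eg-u-vozhur.
noun class: u- → class III.
definiteness: eg/n- → definite.
case: eth- → ablative.
number: ran- → plural.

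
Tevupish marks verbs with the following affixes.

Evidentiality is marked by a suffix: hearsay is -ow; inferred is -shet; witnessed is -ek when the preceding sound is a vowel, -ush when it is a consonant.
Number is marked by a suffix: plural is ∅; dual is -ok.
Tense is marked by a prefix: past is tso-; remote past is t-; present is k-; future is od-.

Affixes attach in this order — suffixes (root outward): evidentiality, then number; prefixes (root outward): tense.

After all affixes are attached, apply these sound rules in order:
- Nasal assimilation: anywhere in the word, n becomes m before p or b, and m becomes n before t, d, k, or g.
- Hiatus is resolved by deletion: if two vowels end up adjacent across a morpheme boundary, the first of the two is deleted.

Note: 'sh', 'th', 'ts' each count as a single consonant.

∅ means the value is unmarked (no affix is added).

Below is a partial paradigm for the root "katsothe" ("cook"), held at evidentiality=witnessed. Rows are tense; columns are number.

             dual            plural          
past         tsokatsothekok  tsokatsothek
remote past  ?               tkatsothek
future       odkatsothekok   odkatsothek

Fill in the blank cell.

Attach evidentiality witnessed -ek (after vowel 'e') → katsotheek.
Attach tense remote past t- → tkatsotheek.
Attach number dual -ok → tkatsotheekok.
Nasal assimilation: no change.
Apply vowel deletion: tkatsotheekok → tkatsothekok.

tkatsothekok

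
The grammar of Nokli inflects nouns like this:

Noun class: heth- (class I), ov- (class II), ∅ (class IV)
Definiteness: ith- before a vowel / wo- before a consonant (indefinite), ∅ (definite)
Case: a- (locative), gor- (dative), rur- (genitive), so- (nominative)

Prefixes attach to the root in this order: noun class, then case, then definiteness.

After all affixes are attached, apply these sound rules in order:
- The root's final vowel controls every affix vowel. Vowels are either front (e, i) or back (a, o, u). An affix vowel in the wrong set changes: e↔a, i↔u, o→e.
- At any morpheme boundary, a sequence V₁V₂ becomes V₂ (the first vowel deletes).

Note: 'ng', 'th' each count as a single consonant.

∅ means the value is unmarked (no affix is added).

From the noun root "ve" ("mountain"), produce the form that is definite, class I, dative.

gerhethve

Attach noun class class I heth- → hethve.
Attach case dative gor- → gorhethve.
definiteness = definite: zero marking, form stays gorhethve.
Apply vowel harmony: gorhethve → gerhethve.
Vowel deletion: no change.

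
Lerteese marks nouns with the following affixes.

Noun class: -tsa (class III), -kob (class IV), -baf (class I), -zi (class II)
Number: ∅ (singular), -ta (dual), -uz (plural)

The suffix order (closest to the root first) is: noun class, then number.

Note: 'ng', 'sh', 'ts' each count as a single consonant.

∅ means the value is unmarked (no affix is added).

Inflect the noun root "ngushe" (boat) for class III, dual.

Attach noun class class III -tsa → ngushetsa.
Attach number dual -ta → ngushetsata.

ngushetsata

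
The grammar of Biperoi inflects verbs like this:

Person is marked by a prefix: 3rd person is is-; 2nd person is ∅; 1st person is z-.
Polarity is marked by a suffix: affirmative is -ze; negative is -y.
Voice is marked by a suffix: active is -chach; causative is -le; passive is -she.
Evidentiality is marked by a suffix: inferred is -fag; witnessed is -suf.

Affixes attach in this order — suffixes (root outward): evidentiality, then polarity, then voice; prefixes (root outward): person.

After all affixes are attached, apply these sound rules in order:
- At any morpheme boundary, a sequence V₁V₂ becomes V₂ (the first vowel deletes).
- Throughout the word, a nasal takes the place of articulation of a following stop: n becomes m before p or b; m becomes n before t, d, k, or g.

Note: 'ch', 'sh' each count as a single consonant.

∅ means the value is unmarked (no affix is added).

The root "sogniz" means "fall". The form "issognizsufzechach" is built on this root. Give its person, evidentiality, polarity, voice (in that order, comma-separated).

Segment: is-sogniz-suf-ze-chach.
person: is- → 3rd person.
evidentiality: -suf → witnessed.
polarity: -ze → affirmative.
voice: -chach → active.

3rd person, witnessed, affirmative, active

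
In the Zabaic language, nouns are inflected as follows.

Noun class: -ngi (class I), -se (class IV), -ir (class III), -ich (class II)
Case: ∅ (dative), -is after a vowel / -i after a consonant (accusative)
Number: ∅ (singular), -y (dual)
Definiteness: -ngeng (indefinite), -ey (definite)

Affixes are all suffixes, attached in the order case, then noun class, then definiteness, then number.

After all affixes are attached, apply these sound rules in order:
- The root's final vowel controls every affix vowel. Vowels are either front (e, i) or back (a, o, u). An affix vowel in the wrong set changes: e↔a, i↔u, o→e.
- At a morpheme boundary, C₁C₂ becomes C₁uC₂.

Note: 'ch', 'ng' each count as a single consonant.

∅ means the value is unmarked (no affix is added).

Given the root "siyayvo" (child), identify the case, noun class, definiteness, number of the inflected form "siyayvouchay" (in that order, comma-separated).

dative, class II, definite, singular

Segment: siyayvo-ich-ey.
case: ∅ → dative.
noun class: -ich → class II.
definiteness: -ey → definite.
number: ∅ → singular.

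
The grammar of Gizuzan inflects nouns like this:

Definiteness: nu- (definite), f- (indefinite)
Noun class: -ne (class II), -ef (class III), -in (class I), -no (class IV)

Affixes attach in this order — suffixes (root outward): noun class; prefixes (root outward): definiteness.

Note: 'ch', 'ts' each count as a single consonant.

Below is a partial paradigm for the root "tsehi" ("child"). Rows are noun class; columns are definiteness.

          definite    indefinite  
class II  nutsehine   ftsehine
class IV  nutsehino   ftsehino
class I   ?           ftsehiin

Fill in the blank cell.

Attach noun class class I -in → tsehiin.
Attach definiteness definite nu- → nutsehiin.

nutsehiin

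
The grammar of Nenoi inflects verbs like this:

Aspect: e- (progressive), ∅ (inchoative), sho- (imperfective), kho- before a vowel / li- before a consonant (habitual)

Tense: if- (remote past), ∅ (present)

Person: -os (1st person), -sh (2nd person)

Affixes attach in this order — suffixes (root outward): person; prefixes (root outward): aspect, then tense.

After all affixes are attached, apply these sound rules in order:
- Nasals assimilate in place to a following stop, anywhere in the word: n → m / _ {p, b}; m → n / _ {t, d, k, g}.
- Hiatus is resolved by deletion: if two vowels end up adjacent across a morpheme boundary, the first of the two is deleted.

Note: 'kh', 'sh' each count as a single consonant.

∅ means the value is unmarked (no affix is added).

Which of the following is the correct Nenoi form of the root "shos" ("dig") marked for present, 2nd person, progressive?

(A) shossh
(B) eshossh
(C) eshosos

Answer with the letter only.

B

Attach person 2nd person -sh → shossh.
Attach aspect progressive e- → eshossh.
tense = present: zero marking, form stays eshossh.
Nasal assimilation: no change.
Vowel deletion: no change.
So the correct form is eshossh, option (B).
(C) eshosos is wrong: it uses 1st person instead of 2nd person for person.
(A) shossh is wrong: it uses inchoative instead of progressive for aspect.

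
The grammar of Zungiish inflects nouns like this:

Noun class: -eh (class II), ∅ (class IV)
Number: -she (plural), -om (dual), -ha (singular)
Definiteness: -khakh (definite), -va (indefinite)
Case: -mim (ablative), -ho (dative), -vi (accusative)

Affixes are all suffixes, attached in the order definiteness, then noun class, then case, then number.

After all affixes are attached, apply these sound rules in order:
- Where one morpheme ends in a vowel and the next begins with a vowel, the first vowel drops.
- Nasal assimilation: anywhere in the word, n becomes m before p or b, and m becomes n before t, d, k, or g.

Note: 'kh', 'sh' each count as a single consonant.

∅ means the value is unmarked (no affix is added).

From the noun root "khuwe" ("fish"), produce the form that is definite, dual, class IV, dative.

khuwekhakhhom

Attach definiteness definite -khakh → khuwekhakh.
noun class = class IV: zero marking, form stays khuwekhakh.
Attach case dative -ho → khuwekhakhho.
Attach number dual -om → khuwekhakhhoom.
Apply vowel deletion: khuwekhakhhoom → khuwekhakhhom.
Nasal assimilation: no change.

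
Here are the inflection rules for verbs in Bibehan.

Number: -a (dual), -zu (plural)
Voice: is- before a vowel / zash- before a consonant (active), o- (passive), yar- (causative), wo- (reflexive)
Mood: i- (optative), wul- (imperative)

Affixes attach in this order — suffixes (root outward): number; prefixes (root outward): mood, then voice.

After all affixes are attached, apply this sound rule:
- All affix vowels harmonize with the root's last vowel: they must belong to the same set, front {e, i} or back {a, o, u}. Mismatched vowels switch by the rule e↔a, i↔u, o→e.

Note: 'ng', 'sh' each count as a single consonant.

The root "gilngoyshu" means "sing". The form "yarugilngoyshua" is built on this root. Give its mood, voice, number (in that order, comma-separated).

Segment: yar-i-gilngoyshu-a.
mood: i- → optative.
voice: yar- → causative.
number: -a → dual.

optative, causative, dual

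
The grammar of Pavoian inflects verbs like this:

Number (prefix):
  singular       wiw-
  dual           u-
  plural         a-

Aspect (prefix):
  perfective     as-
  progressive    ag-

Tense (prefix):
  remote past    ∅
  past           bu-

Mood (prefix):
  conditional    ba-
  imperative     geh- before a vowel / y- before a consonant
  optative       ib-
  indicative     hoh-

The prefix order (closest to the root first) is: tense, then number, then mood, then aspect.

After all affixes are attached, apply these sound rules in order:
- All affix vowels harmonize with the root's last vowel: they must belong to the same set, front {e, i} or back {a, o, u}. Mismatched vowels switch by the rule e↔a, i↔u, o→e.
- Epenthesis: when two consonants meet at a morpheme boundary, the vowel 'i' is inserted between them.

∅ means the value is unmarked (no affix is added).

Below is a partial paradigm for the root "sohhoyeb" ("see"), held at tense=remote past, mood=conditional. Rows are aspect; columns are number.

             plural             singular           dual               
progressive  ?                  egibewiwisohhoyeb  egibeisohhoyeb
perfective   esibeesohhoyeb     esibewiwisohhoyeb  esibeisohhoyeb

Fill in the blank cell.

tense = remote past: zero marking, form stays sohhoyeb.
Attach number plural a- → asohhoyeb.
Attach mood conditional ba- → baasohhoyeb.
Attach aspect progressive ag- → agbaasohhoyeb.
Apply vowel harmony: agbaasohhoyeb → egbeesohhoyeb.
Apply epenthesis: egbeesohhoyeb → egibeesohhoyeb.

egibeesohhoyeb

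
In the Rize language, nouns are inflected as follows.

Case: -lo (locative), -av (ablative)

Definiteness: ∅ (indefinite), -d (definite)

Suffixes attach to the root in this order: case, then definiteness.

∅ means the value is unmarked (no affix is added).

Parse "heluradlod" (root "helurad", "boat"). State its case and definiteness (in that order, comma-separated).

Segment: helurad-lo-d.
case: -lo → locative.
definiteness: -d → definite.

locative, definite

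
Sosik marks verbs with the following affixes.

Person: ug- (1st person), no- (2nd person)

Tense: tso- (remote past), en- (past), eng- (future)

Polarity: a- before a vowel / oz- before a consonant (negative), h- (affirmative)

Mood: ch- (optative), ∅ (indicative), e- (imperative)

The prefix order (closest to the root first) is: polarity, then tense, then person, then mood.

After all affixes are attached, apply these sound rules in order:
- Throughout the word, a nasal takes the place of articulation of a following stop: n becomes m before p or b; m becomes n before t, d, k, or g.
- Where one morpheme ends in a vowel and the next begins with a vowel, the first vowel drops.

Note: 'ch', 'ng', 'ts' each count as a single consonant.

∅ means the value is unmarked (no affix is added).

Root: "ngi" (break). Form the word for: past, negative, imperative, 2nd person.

Attach polarity negative oz- (before consonant 'ng') → ozngi.
Attach tense past en- → enozngi.
Attach person 2nd person no- → noenozngi.
Attach mood imperative e- → enoenozngi.
Nasal assimilation: no change.
Apply vowel deletion: enoenozngi → enenozngi.

enenozngi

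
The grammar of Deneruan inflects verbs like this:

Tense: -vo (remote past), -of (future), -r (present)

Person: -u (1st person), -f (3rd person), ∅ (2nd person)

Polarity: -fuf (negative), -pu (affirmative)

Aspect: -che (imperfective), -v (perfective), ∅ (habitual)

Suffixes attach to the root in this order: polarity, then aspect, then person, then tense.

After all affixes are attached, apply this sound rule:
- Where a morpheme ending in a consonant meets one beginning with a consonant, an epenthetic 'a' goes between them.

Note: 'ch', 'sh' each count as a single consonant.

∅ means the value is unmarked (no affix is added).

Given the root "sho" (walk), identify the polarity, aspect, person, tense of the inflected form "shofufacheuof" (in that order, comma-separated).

Segment: sho-fuf-che-u-of.
polarity: -fuf → negative.
aspect: -che → imperfective.
person: -u → 1st person.
tense: -of → future.

negative, imperfective, 1st person, future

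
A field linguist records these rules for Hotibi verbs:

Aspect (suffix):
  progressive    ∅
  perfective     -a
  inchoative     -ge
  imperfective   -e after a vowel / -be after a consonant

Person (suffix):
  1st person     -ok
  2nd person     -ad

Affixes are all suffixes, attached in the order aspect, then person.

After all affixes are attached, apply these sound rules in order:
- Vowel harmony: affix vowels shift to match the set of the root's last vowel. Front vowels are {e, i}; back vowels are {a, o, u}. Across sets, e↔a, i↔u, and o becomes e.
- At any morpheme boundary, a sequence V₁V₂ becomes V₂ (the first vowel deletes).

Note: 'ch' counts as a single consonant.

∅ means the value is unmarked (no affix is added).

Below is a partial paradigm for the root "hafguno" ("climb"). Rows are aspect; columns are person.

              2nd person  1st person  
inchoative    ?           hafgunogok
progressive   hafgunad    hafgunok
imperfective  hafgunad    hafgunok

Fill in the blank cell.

hafgunogad

Attach aspect inchoative -ge → hafgunoge.
Attach person 2nd person -ad → hafgunogead.
Apply vowel harmony: hafgunogead → hafgunogaad.
Apply vowel deletion: hafgunogaad → hafgunogad.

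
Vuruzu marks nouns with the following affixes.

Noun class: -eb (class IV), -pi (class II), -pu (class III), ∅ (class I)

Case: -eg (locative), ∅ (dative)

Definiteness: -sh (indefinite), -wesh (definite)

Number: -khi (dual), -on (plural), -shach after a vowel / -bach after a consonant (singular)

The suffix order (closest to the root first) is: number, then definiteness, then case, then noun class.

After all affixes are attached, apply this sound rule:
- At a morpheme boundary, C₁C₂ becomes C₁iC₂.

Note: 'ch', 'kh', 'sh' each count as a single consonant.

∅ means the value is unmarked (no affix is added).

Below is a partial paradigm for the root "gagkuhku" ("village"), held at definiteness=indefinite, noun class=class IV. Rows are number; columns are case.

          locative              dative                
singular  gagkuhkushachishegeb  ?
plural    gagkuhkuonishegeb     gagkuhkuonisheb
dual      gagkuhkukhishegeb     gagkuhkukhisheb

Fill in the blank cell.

Attach number singular -shach (after vowel 'u') → gagkuhkushach.
Attach definiteness indefinite -sh → gagkuhkushachsh.
case = dative: zero marking, form stays gagkuhkushachsh.
Attach noun class class IV -eb → gagkuhkushachsheb.
Apply epenthesis: gagkuhkushachsheb → gagkuhkushachisheb.

gagkuhkushachisheb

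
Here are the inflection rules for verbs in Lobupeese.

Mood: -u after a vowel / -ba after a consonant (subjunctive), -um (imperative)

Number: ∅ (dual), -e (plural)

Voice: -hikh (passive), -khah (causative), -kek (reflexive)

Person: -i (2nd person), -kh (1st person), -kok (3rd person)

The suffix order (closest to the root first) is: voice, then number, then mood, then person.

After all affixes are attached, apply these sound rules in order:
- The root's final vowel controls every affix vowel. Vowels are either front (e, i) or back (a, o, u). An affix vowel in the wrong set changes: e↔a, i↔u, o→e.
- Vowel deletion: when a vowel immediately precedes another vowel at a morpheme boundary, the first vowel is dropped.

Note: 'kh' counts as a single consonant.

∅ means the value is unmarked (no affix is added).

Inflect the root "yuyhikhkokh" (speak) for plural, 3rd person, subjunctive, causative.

Attach voice causative -khah → yuyhikhkokhkhah.
Attach number plural -e → yuyhikhkokhkhahe.
Attach mood subjunctive -u (after vowel 'e') → yuyhikhkokhkhaheu.
Attach person 3rd person -kok → yuyhikhkokhkhaheukok.
Apply vowel harmony: yuyhikhkokhkhaheukok → yuyhikhkokhkhahaukok.
Apply vowel deletion: yuyhikhkokhkhahaukok → yuyhikhkokhkhahukok.

yuyhikhkokhkhahukok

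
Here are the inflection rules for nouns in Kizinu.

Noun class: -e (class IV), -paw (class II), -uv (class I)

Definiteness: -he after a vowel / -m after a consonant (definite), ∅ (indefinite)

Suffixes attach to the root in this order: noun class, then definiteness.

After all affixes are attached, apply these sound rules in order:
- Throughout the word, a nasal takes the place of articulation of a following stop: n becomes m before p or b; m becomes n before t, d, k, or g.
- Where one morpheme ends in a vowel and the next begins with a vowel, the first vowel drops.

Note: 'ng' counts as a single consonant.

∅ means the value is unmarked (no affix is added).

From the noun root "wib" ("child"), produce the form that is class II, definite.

Attach noun class class II -paw → wibpaw.
Attach definiteness definite -m (after consonant 'w') → wibpawm.
Nasal assimilation: no change.
Vowel deletion: no change.

wibpawm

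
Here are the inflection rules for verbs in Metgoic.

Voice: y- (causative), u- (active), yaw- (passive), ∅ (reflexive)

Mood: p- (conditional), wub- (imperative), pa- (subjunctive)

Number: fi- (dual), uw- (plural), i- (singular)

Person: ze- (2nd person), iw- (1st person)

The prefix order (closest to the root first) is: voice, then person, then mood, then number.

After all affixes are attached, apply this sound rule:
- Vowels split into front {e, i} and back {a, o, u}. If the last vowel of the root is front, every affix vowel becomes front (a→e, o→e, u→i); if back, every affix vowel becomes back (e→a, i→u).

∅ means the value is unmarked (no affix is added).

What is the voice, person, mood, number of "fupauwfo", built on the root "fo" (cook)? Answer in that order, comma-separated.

reflexive, 1st person, subjunctive, dual

Segment: fi-pa-iw-fo.
voice: ∅ → reflexive.
person: iw- → 1st person.
mood: pa- → subjunctive.
number: fi- → dual.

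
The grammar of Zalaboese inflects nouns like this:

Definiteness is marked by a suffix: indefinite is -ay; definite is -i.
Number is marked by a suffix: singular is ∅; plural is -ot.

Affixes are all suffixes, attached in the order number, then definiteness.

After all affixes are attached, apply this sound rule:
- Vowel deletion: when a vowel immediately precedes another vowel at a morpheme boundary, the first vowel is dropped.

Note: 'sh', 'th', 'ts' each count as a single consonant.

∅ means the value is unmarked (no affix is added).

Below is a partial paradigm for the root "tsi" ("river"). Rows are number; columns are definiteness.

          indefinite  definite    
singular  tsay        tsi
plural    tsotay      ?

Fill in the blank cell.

Attach number plural -ot → tsiot.
Attach definiteness definite -i → tsioti.
Apply vowel deletion: tsioti → tsoti.

tsoti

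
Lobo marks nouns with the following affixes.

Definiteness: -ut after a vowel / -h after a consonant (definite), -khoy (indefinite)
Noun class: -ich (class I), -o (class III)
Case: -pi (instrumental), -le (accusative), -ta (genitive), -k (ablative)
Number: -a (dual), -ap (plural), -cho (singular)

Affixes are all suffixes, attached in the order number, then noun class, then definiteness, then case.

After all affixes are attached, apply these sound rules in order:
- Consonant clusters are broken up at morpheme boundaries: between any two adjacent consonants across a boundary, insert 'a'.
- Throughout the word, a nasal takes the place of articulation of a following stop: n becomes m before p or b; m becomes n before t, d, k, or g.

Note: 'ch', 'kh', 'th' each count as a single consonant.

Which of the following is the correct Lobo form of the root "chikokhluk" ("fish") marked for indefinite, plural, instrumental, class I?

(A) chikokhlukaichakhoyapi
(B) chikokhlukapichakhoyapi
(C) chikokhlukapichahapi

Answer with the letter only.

B

Attach number plural -ap → chikokhlukap.
Attach noun class class I -ich → chikokhlukapich.
Attach definiteness indefinite -khoy → chikokhlukapichkhoy.
Attach case instrumental -pi → chikokhlukapichkhoypi.
Apply epenthesis: chikokhlukapichkhoypi → chikokhlukapichakhoyapi.
Nasal assimilation: no change.
So the correct form is chikokhlukapichakhoyapi, option (B).
(C) chikokhlukapichahapi is wrong: it uses definite instead of indefinite for definiteness.
(A) chikokhlukaichakhoyapi is wrong: it uses dual instead of plural for number.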